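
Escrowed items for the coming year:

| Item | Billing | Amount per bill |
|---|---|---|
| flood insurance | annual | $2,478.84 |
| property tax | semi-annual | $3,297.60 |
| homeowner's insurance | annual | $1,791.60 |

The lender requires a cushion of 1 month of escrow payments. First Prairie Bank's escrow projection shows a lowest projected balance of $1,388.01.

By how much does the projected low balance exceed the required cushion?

$482.54

Flood insurance — $2,478.84 per year
Property tax — $3,297.60 × 2 = $6,595.20 per year
Homeowner's insurance — $1,791.60 per year
Annual escrow total = $2,478.84 + $6,595.20 + $1,791.60 = $10,865.64
Monthly escrow = $10,865.64 / 12 = $905.47
Required reserve = 1 × $905.47 = $905.47
Excess over cushion: $1,388.01 − $905.47 = $482.54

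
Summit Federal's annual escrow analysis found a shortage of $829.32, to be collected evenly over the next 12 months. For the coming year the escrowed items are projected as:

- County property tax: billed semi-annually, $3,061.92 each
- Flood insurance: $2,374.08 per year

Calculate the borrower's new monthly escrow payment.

$777.27

County property tax: $3,061.92 × 2 = $6,123.84 annually
Flood insurance: $2,374.08 annually
Total annual escrow = $6,123.84 + $2,374.08 = $8,497.92
Monthly = $8,497.92 ÷ 12 = $708.16
Shortage spread = $829.32 ÷ 12 = $69.11/mo
Adjusted monthly = $708.16 + $69.11 = $777.27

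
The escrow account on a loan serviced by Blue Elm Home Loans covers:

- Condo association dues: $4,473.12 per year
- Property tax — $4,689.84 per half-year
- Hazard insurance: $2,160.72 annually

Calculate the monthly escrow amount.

Condo association dues: $4,473.12 per year
Property tax: $4,689.84 × 2 = $9,379.68 per year
Hazard insurance: $2,160.72 per year
Total per year = $4,473.12 + $9,379.68 + $2,160.72 = $16,013.52
Monthly escrow = $16,013.52 ÷ 12 = $1,334.46

$1,334.46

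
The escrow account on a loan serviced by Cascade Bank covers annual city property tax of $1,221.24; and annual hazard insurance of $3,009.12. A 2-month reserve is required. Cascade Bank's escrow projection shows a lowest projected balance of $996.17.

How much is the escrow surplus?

$291.11

City property tax — $1,221.24
Hazard insurance — $3,009.12
Yearly total = $1,221.24 + $3,009.12 = $4,230.36
Base monthly escrow = $4,230.36 ÷ 12 = $352.53
Required cushion = 2 × $352.53 = $705.06
Excess over cushion: $996.17 − $705.06 = $291.11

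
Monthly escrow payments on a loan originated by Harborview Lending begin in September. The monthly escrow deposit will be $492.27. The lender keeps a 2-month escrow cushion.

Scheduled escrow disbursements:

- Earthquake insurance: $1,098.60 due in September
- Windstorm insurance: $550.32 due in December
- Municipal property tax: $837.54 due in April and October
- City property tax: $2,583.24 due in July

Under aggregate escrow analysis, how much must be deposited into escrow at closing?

$1,936.14

Cushion = 2 × $492.27 = $984.54
Trial balance (start $0, +$492.27 each month, − disbursements):
  Sep: +$492.27 − $1,098.60 → -$606.33
  Oct: +$492.27 − $837.54 → -$951.60
  Nov: +$492.27 → -$459.33
  Dec: +$492.27 − $550.32 → -$517.38
  Jan: +$492.27 → -$25.11
  Feb: +$492.27 → $467.16
  Mar: +$492.27 → $959.43
  Apr: +$492.27 − $837.54 → $614.16
  May: +$492.27 → $1,106.43
  Jun: +$492.27 → $1,598.70
  Jul: +$492.27 − $2,583.24 → -$492.27
  Aug: +$492.27 → $0.00
Lowest trial balance = -$951.60 (Oct)
Initial deposit = cushion − low point = $984.54 − (-$951.60) = $1,936.14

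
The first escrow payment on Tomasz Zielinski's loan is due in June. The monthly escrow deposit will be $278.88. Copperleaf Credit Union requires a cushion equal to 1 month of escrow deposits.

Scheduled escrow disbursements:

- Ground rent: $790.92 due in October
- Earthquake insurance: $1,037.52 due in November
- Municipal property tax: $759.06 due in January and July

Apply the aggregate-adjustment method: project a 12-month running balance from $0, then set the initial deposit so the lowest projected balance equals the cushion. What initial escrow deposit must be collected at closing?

Cushion = 1 × $278.88 = $278.88
Trial balance (start $0, +$278.88 each month, − disbursements):
  Jun: +$278.88 → $278.88
  Jul: +$278.88 − $759.06 → -$201.30
  Aug: +$278.88 → $77.58
  Sep: +$278.88 → $356.46
  Oct: +$278.88 − $790.92 → -$155.58
  Nov: +$278.88 − $1,037.52 → -$914.22
  Dec: +$278.88 → -$635.34
  Jan: +$278.88 − $759.06 → -$1,115.52
  Feb: +$278.88 → -$836.64
  Mar: +$278.88 → -$557.76
  Apr: +$278.88 → -$278.88
  May: +$278.88 → $0.00
Lowest trial balance = -$1,115.52 (Jan)
Initial deposit = cushion − low point = $278.88 − (-$1,115.52) = $1,394.40

$1,394.40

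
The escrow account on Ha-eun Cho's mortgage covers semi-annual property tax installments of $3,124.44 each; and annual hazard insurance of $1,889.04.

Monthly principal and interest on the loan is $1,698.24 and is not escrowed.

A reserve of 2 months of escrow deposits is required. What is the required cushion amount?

$1,356.32

Property tax: $3,124.44 × 2 = $6,248.88 annually
Hazard insurance: $1,889.04 annually
Combined annual = $8,137.92
Base monthly escrow = $8,137.92 ÷ 12 = $678.16
Cushion = 2 × $678.16 = $1,356.32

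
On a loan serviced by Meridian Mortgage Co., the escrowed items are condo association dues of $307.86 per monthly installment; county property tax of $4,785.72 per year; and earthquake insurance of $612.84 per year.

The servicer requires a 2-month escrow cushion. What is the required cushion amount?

Condo association dues — $307.86 × 12 = $3,694.32 annually
County property tax — $4,785.72 annually
Earthquake insurance — $612.84 annually
Total per year = $9,092.88
Monthly = $9,092.88 / 12 = $757.74
Required cushion = 2 × $757.74 = $1,515.48

$1,515.48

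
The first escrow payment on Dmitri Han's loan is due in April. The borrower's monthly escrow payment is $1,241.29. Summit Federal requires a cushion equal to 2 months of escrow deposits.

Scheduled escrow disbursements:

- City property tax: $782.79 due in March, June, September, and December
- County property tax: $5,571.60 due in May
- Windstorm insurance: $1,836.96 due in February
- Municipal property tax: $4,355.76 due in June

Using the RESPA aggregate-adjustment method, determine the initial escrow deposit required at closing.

Cushion = 2 × $1,241.29 = $2,482.58
Trial balance (start $0, +$1,241.29 each month, − disbursements):
  Apr: +$1,241.29 → $1,241.29
  May: +$1,241.29 − $5,571.60 → -$3,089.02
  Jun: +$1,241.29 − $5,138.55 → -$6,986.28
  Jul: +$1,241.29 → -$5,744.99
  Aug: +$1,241.29 → -$4,503.70
  Sep: +$1,241.29 − $782.79 → -$4,045.20
  Oct: +$1,241.29 → -$2,803.91
  Nov: +$1,241.29 → -$1,562.62
  Dec: +$1,241.29 − $782.79 → -$1,104.12
  Jan: +$1,241.29 → $137.17
  Feb: +$1,241.29 − $1,836.96 → -$458.50
  Mar: +$1,241.29 − $782.79 → $0.00
Lowest trial balance = -$6,986.28 (Jun)
Initial deposit = cushion − low point = $2,482.58 − (-$6,986.28) = $9,468.86

$9,468.86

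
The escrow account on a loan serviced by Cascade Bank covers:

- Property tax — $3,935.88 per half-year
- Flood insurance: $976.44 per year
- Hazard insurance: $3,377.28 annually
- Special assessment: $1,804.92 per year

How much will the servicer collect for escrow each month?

$1,169.20

Property tax = $3,935.88 × 2 = $7,871.76
Flood insurance = $976.44
Hazard insurance = $3,377.28
Special assessment = $1,804.92
Yearly total = $7,871.76 + $976.44 + $3,377.28 + $1,804.92 = $14,030.40
Per month = $14,030.40 / 12 = $1,169.20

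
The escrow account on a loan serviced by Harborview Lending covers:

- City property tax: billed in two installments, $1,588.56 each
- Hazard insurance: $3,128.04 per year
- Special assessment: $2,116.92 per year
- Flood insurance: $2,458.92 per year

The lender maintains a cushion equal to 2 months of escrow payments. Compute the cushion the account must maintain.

$1,813.50

City property tax — $1,588.56 × 2 = $3,177.12 annually
Hazard insurance — $3,128.04 annually
Special assessment — $2,116.92 annually
Flood insurance — $2,458.92 annually
Combined annual = $3,177.12 + $3,128.04 + $2,116.92 + $2,458.92 = $10,881.00
Per month = $10,881.00 / 12 = $906.75
Cushion = 2 × $906.75 = $1,813.50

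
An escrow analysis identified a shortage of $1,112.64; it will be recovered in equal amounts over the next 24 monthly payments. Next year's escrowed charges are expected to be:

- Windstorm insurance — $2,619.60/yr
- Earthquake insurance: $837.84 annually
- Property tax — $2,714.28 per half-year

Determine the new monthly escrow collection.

Windstorm insurance: $2,619.60
Earthquake insurance: $837.84
Property tax: $2,714.28 × 2 = $5,428.56
Yearly total = $2,619.60 + $837.84 + $5,428.56 = $8,886.00
Base monthly escrow = $8,886.00 / 12 = $740.50
Monthly shortage recovery: $1,112.64 ÷ 24 = $46.36
New monthly escrow = $740.50 + $46.36 = $786.86

$786.86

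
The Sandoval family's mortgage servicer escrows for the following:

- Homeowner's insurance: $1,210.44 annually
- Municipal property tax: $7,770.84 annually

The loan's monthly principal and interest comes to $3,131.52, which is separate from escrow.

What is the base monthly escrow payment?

$748.44

Homeowner's insurance: $1,210.44 per year
Municipal property tax: $7,770.84 per year
Total annual escrow = $8,981.28
Base monthly escrow = $8,981.28 / 12 = $748.44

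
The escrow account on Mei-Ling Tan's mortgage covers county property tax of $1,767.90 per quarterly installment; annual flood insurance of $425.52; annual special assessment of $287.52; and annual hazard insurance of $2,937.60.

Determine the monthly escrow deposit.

County property tax — $1,767.90 × 4 = $7,071.60 annually
Flood insurance — $425.52 annually
Special assessment — $287.52 annually
Hazard insurance — $2,937.60 annually
Annual escrow total = $10,722.24
Per month = $10,722.24 / 12 = $893.52

$893.52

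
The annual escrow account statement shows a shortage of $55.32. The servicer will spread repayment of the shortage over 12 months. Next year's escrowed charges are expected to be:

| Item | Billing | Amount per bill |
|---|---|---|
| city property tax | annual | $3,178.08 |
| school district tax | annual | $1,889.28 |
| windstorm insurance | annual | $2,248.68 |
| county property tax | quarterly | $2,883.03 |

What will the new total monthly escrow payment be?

City property tax = $3,178.08 per year
School district tax = $1,889.28 per year
Windstorm insurance = $2,248.68 per year
County property tax = $2,883.03 × 4 = $11,532.12 per year
Combined annual = $3,178.08 + $1,889.28 + $2,248.68 + $11,532.12 = $18,848.16
Per month = $18,848.16 ÷ 12 = $1,570.68
Shortage spread = $55.32 ÷ 12 = $4.61/mo
Adjusted monthly = $1,570.68 + $4.61 = $1,575.29

$1,575.29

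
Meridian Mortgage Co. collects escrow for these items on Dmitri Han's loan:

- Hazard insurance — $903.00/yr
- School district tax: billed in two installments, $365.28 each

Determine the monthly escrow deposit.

Hazard insurance: $903.00
School district tax: $365.28 × 2 = $730.56
Annual escrow total = $1,633.56
Monthly = $1,633.56 / 12 = $136.13

$136.13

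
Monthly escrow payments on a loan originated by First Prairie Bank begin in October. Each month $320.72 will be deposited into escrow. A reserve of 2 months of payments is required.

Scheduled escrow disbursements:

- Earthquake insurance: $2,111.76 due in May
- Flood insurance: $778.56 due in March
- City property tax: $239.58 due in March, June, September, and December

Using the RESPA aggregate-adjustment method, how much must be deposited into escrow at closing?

$1,445.16

Cushion = 2 × $320.72 = $641.44
Trial balance (start $0, +$320.72 each month, − disbursements):
  Oct: +$320.72 → $320.72
  Nov: +$320.72 → $641.44
  Dec: +$320.72 − $239.58 → $722.58
  Jan: +$320.72 → $1,043.30
  Feb: +$320.72 → $1,364.02
  Mar: +$320.72 − $1,018.14 → $666.60
  Apr: +$320.72 → $987.32
  May: +$320.72 − $2,111.76 → -$803.72
  Jun: +$320.72 − $239.58 → -$722.58
  Jul: +$320.72 → -$401.86
  Aug: +$320.72 → -$81.14
  Sep: +$320.72 − $239.58 → $0.00
Lowest trial balance = -$803.72 (May)
Initial deposit = cushion − low point = $641.44 − (-$803.72) = $1,445.16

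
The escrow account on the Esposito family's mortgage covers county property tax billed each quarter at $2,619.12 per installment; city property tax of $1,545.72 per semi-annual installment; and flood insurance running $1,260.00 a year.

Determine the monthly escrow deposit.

County property tax: $2,619.12 × 4 = $10,476.48/yr
City property tax: $1,545.72 × 2 = $3,091.44/yr
Flood insurance: $1,260.00/yr
Combined annual = $10,476.48 + $3,091.44 + $1,260.00 = $14,827.92
Monthly escrow = $14,827.92 ÷ 12 = $1,235.66

$1,235.66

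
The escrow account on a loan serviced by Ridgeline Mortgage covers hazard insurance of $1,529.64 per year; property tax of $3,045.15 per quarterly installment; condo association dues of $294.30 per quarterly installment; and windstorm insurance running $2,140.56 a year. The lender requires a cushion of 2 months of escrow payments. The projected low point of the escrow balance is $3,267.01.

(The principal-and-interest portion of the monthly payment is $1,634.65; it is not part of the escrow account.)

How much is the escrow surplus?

$429.01

Hazard insurance — $1,529.64 annually
Property tax — $3,045.15 × 4 = $12,180.60 annually
Condo association dues — $294.30 × 4 = $1,177.20 annually
Windstorm insurance — $2,140.56 annually
Combined annual = $1,529.64 + $12,180.60 + $1,177.20 + $2,140.56 = $17,028.00
Base monthly escrow = $17,028.00 ÷ 12 = $1,419.00
Cushion = 2 × $1,419.00 = $2,838.00
Excess over cushion: $3,267.01 − $2,838.00 = $429.01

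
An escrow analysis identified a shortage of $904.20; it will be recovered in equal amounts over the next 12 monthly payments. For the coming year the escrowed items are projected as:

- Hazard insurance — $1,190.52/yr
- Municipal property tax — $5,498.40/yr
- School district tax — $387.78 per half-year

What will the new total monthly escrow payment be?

$697.39

Hazard insurance = $1,190.52/yr
Municipal property tax = $5,498.40/yr
School district tax = $387.78 × 2 = $775.56/yr
Total annual escrow = $1,190.52 + $5,498.40 + $775.56 = $7,464.48
Monthly = $7,464.48 ÷ 12 = $622.04
Shortage per month = $904.20 ÷ 12 = $75.35
New monthly escrow = $622.04 + $75.35 = $697.39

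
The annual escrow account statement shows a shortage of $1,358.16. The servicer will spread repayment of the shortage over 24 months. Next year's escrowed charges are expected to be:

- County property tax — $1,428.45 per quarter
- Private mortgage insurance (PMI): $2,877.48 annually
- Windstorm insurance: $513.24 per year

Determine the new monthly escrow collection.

$815.30

County property tax: $1,428.45 × 4 = $5,713.80/yr
Private mortgage insurance (PMI): $2,877.48/yr
Windstorm insurance: $513.24/yr
Combined annual = $9,104.52
Per month = $9,104.52 / 12 = $758.71
Shortage spread = $1,358.16 / 24 = $56.59/mo
Adjusted monthly = $758.71 + $56.59 = $815.30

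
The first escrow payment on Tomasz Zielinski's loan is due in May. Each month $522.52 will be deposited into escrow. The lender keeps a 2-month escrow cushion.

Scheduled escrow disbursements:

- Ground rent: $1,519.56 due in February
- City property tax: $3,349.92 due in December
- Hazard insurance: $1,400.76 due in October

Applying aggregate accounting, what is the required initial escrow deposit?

$2,090.08

Cushion = 2 × $522.52 = $1,045.04
Trial balance (start $0, +$522.52 each month, − disbursements):
  May: +$522.52 → $522.52
  Jun: +$522.52 → $1,045.04
  Jul: +$522.52 → $1,567.56
  Aug: +$522.52 → $2,090.08
  Sep: +$522.52 → $2,612.60
  Oct: +$522.52 − $1,400.76 → $1,734.36
  Nov: +$522.52 → $2,256.88
  Dec: +$522.52 − $3,349.92 → -$570.52
  Jan: +$522.52 → -$48.00
  Feb: +$522.52 − $1,519.56 → -$1,045.04
  Mar: +$522.52 → -$522.52
  Apr: +$522.52 → $0.00
Lowest trial balance = -$1,045.04 (Feb)
Initial deposit = cushion − low point = $1,045.04 − (-$1,045.04) = $2,090.08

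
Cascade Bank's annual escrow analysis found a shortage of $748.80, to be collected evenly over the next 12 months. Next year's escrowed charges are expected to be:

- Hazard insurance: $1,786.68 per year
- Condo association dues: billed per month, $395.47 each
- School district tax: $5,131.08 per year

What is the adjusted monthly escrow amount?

$1,034.35

Hazard insurance: $1,786.68
Condo association dues: $395.47 × 12 = $4,745.64
School district tax: $5,131.08
Combined annual = $11,663.40
Monthly = $11,663.40 / 12 = $971.95
Monthly shortage recovery: $748.80 ÷ 12 = $62.40
Adjusted monthly = $971.95 + $62.40 = $1,034.35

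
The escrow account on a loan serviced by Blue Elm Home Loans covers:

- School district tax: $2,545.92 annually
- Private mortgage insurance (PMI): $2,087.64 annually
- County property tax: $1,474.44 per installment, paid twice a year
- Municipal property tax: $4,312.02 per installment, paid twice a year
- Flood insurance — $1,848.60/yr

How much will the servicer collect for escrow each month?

School district tax = $2,545.92
Private mortgage insurance (PMI) = $2,087.64
County property tax = $1,474.44 × 2 = $2,948.88
Municipal property tax = $4,312.02 × 2 = $8,624.04
Flood insurance = $1,848.60
Total annual escrow = $2,545.92 + $2,087.64 + $2,948.88 + $8,624.04 + $1,848.60 = $18,055.08
Per month = $18,055.08 ÷ 12 = $1,504.59

$1,504.59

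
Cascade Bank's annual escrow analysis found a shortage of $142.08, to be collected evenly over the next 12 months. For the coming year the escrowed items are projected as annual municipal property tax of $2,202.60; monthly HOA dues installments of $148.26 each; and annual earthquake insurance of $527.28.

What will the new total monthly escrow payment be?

$387.59

Municipal property tax — $2,202.60
HOA dues — $148.26 × 12 = $1,779.12
Earthquake insurance — $527.28
Yearly total = $2,202.60 + $1,779.12 + $527.28 = $4,509.00
Monthly escrow = $4,509.00 ÷ 12 = $375.75
Shortage per month = $142.08 / 12 = $11.84
Adjusted monthly = $375.75 + $11.84 = $387.59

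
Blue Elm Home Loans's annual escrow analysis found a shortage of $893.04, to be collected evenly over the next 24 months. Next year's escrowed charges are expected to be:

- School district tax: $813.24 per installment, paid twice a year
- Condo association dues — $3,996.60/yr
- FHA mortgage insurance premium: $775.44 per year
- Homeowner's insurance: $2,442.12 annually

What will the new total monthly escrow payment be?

$773.93

School district tax: $813.24 × 2 = $1,626.48 annually
Condo association dues: $3,996.60 annually
FHA mortgage insurance premium: $775.44 annually
Homeowner's insurance: $2,442.12 annually
Total per year = $1,626.48 + $3,996.60 + $775.44 + $2,442.12 = $8,840.64
Base monthly escrow = $8,840.64 ÷ 12 = $736.72
Monthly shortage recovery: $893.04 ÷ 24 = $37.21
Adjusted monthly = $736.72 + $37.21 = $773.93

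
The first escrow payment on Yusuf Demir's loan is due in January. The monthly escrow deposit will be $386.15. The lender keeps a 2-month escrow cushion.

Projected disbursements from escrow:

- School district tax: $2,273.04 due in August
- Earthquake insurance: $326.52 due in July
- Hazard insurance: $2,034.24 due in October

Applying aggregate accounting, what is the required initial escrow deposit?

$1,544.60

Cushion = 2 × $386.15 = $772.30
Trial balance (start $0, +$386.15 each month, − disbursements):
  Jan: +$386.15 → $386.15
  Feb: +$386.15 → $772.30
  Mar: +$386.15 → $1,158.45
  Apr: +$386.15 → $1,544.60
  May: +$386.15 → $1,930.75
  Jun: +$386.15 → $2,316.90
  Jul: +$386.15 − $326.52 → $2,376.53
  Aug: +$386.15 − $2,273.04 → $489.64
  Sep: +$386.15 → $875.79
  Oct: +$386.15 − $2,034.24 → -$772.30
  Nov: +$386.15 → -$386.15
  Dec: +$386.15 → $0.00
Lowest trial balance = -$772.30 (Oct)
Initial deposit = cushion − low point = $772.30 − (-$772.30) = $1,544.60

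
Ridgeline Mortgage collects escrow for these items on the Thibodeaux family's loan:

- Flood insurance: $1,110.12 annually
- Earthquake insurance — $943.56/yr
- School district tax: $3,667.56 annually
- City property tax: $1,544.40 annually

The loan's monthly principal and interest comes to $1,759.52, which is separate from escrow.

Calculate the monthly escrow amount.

Flood insurance = $1,110.12 annually
Earthquake insurance = $943.56 annually
School district tax = $3,667.56 annually
City property tax = $1,544.40 annually
Yearly total = $1,110.12 + $943.56 + $3,667.56 + $1,544.40 = $7,265.64
Monthly escrow = $7,265.64 ÷ 12 = $605.47

$605.47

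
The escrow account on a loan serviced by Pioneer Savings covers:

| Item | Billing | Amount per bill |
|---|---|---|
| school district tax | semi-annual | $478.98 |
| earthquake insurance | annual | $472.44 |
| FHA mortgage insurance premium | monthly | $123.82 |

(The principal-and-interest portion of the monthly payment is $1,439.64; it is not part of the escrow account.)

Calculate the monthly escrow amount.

School district tax — $478.98 × 2 = $957.96
Earthquake insurance — $472.44
FHA mortgage insurance premium — $123.82 × 12 = $1,485.84
Total per year = $957.96 + $472.44 + $1,485.84 = $2,916.24
Per month = $2,916.24 / 12 = $243.02

$243.02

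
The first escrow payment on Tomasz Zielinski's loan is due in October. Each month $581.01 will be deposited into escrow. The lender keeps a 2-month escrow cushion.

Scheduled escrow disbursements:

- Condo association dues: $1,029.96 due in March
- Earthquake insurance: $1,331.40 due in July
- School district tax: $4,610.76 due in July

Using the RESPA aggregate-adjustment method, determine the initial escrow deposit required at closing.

Cushion = 2 × $581.01 = $1,162.02
Trial balance (start $0, +$581.01 each month, − disbursements):
  Oct: +$581.01 → $581.01
  Nov: +$581.01 → $1,162.02
  Dec: +$581.01 → $1,743.03
  Jan: +$581.01 → $2,324.04
  Feb: +$581.01 → $2,905.05
  Mar: +$581.01 − $1,029.96 → $2,456.10
  Apr: +$581.01 → $3,037.11
  May: +$581.01 → $3,618.12
  Jun: +$581.01 → $4,199.13
  Jul: +$581.01 − $5,942.16 → -$1,162.02
  Aug: +$581.01 → -$581.01
  Sep: +$581.01 → $0.00
Lowest trial balance = -$1,162.02 (Jul)
Initial deposit = cushion − low point = $1,162.02 − (-$1,162.02) = $2,324.04

$2,324.04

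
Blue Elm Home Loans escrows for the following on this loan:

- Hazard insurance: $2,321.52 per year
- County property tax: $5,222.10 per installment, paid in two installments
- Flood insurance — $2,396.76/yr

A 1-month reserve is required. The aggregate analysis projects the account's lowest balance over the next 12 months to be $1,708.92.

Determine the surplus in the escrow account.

Hazard insurance = $2,321.52 annually
County property tax = $5,222.10 × 2 = $10,444.20 annually
Flood insurance = $2,396.76 annually
Total annual escrow = $2,321.52 + $10,444.20 + $2,396.76 = $15,162.48
Base monthly escrow = $15,162.48 / 12 = $1,263.54
Required reserve = 1 × $1,263.54 = $1,263.54
Excess over cushion: $1,708.92 − $1,263.54 = $445.38

$445.38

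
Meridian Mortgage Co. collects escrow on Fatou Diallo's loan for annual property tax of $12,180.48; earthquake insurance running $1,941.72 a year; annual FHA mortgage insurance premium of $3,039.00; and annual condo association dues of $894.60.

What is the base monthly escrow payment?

$1,504.65

Property tax — $12,180.48/yr
Earthquake insurance — $1,941.72/yr
FHA mortgage insurance premium — $3,039.00/yr
Condo association dues — $894.60/yr
Combined annual = $12,180.48 + $1,941.72 + $3,039.00 + $894.60 = $18,055.80
Base monthly escrow = $18,055.80 / 12 = $1,504.65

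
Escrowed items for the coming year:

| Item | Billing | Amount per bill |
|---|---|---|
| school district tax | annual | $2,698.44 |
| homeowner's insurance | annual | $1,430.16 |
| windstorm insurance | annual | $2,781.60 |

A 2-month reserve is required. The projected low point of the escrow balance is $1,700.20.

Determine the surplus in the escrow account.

$548.50

School district tax: $2,698.44 annually
Homeowner's insurance: $1,430.16 annually
Windstorm insurance: $2,781.60 annually
Annual escrow total = $2,698.44 + $1,430.16 + $2,781.60 = $6,910.20
Per month = $6,910.20 / 12 = $575.85
Required reserve = 2 × $575.85 = $1,151.70
Surplus = $1,700.20 − $1,151.70 = $548.50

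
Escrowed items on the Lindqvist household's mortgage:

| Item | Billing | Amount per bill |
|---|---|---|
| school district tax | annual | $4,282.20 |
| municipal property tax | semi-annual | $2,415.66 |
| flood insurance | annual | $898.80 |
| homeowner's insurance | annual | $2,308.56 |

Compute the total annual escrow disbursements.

$12,320.88

School district tax = $4,282.20 per year
Municipal property tax = $2,415.66 × 2 = $4,831.32 per year
Flood insurance = $898.80 per year
Homeowner's insurance = $2,308.56 per year
Combined annual = $12,320.88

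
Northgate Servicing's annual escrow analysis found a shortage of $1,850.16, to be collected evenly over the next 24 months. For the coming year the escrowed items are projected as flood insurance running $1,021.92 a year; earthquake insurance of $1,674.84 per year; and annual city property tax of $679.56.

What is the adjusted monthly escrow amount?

$358.45

Flood insurance — $1,021.92 per year
Earthquake insurance — $1,674.84 per year
City property tax — $679.56 per year
Yearly total = $3,376.32
Base monthly escrow = $3,376.32 ÷ 12 = $281.36
Shortage per month = $1,850.16 / 24 = $77.09
Adjusted monthly = $281.36 + $77.09 = $358.45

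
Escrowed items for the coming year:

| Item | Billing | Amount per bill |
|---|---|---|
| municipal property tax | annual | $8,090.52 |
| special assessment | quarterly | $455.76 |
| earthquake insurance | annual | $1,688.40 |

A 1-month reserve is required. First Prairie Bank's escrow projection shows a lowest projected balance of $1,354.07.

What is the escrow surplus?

$387.24

Municipal property tax = $8,090.52
Special assessment = $455.76 × 4 = $1,823.04
Earthquake insurance = $1,688.40
Total per year = $8,090.52 + $1,823.04 + $1,688.40 = $11,601.96
Per month = $11,601.96 / 12 = $966.83
Cushion = 1 × $966.83 = $966.83
Surplus = $1,354.07 − $966.83 = $387.24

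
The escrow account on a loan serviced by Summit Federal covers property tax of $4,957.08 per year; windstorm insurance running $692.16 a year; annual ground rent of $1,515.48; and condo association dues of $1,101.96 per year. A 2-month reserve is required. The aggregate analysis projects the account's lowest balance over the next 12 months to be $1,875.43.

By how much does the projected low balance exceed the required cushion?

Property tax: $4,957.08/yr
Windstorm insurance: $692.16/yr
Ground rent: $1,515.48/yr
Condo association dues: $1,101.96/yr
Yearly total = $4,957.08 + $692.16 + $1,515.48 + $1,101.96 = $8,266.68
Monthly escrow = $8,266.68 ÷ 12 = $688.89
Required cushion = 2 × $688.89 = $1,377.78
Surplus = $1,875.43 − $1,377.78 = $497.65

$497.65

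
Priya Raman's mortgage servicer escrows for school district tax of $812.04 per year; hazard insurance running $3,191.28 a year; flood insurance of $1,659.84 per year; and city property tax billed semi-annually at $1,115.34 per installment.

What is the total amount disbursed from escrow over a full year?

$7,893.84

School district tax: $812.04 per year
Hazard insurance: $3,191.28 per year
Flood insurance: $1,659.84 per year
City property tax: $1,115.34 × 2 = $2,230.68 per year
Annual escrow total = $7,893.84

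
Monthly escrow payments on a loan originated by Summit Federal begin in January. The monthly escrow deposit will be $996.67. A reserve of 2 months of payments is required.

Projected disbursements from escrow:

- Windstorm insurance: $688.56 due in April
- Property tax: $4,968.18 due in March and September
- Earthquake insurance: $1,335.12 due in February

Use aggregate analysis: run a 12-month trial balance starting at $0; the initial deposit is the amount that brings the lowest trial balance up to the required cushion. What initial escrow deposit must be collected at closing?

$5,306.63

Cushion = 2 × $996.67 = $1,993.34
Trial balance (start $0, +$996.67 each month, − disbursements):
  Jan: +$996.67 → $996.67
  Feb: +$996.67 − $1,335.12 → $658.22
  Mar: +$996.67 − $4,968.18 → -$3,313.29
  Apr: +$996.67 − $688.56 → -$3,005.18
  May: +$996.67 → -$2,008.51
  Jun: +$996.67 → -$1,011.84
  Jul: +$996.67 → -$15.17
  Aug: +$996.67 → $981.50
  Sep: +$996.67 − $4,968.18 → -$2,990.01
  Oct: +$996.67 → -$1,993.34
  Nov: +$996.67 → -$996.67
  Dec: +$996.67 → $0.00
Lowest trial balance = -$3,313.29 (Mar)
Initial deposit = cushion − low point = $1,993.34 − (-$3,313.29) = $5,306.63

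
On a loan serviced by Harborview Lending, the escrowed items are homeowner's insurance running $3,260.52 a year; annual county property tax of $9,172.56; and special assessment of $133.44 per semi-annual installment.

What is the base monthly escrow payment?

$1,058.33

Homeowner's insurance = $3,260.52
County property tax = $9,172.56
Special assessment = $133.44 × 2 = $266.88
Annual escrow total = $3,260.52 + $9,172.56 + $266.88 = $12,699.96
Per month = $12,699.96 ÷ 12 = $1,058.33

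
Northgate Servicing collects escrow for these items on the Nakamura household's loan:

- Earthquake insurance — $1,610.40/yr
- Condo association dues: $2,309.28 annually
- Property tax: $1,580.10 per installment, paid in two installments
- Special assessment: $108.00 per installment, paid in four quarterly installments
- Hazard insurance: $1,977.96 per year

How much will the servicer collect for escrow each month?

$790.82

Earthquake insurance: $1,610.40/yr
Condo association dues: $2,309.28/yr
Property tax: $1,580.10 × 2 = $3,160.20/yr
Special assessment: $108.00 × 4 = $432.00/yr
Hazard insurance: $1,977.96/yr
Yearly total = $1,610.40 + $2,309.28 + $3,160.20 + $432.00 + $1,977.96 = $9,489.84
Monthly = $9,489.84 / 12 = $790.82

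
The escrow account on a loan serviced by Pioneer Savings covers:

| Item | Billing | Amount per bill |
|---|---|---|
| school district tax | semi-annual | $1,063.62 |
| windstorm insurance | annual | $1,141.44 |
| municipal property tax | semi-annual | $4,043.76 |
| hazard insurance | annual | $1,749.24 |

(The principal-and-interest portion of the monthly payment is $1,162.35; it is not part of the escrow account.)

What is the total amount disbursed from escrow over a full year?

$13,105.44

School district tax: $1,063.62 × 2 = $2,127.24
Windstorm insurance: $1,141.44
Municipal property tax: $4,043.76 × 2 = $8,087.52
Hazard insurance: $1,749.24
Combined annual = $2,127.24 + $1,141.44 + $8,087.52 + $1,749.24 = $13,105.44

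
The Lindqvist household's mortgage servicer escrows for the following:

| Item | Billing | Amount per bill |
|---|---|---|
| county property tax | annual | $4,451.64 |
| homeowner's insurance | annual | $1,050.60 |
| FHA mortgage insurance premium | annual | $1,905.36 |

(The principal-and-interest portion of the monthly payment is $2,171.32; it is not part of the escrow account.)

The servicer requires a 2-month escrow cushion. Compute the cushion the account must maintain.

$1,234.60

County property tax: $4,451.64/yr
Homeowner's insurance: $1,050.60/yr
FHA mortgage insurance premium: $1,905.36/yr
Yearly total = $4,451.64 + $1,050.60 + $1,905.36 = $7,407.60
Monthly escrow = $7,407.60 ÷ 12 = $617.30
Reserve = 2 × $617.30 = $1,234.60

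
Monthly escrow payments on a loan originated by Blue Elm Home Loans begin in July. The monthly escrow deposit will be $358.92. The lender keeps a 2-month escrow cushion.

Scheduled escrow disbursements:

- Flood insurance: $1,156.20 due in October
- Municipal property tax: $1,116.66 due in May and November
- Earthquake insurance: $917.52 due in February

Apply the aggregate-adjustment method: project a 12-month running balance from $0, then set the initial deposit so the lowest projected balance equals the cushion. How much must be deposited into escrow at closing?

Cushion = 2 × $358.92 = $717.84
Trial balance (start $0, +$358.92 each month, − disbursements):
  Jul: +$358.92 → $358.92
  Aug: +$358.92 → $717.84
  Sep: +$358.92 → $1,076.76
  Oct: +$358.92 − $1,156.20 → $279.48
  Nov: +$358.92 − $1,116.66 → -$478.26
  Dec: +$358.92 → -$119.34
  Jan: +$358.92 → $239.58
  Feb: +$358.92 − $917.52 → -$319.02
  Mar: +$358.92 → $39.90
  Apr: +$358.92 → $398.82
  May: +$358.92 − $1,116.66 → -$358.92
  Jun: +$358.92 → $0.00
Lowest trial balance = -$478.26 (Nov)
Initial deposit = cushion − low point = $717.84 − (-$478.26) = $1,196.10

$1,196.10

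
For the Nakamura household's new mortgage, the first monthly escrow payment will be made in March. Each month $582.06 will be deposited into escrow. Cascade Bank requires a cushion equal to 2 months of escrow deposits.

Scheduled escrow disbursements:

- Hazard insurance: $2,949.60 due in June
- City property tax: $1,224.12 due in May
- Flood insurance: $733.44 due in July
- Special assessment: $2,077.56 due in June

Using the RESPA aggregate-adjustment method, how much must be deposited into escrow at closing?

Cushion = 2 × $582.06 = $1,164.12
Trial balance (start $0, +$582.06 each month, − disbursements):
  Mar: +$582.06 → $582.06
  Apr: +$582.06 → $1,164.12
  May: +$582.06 − $1,224.12 → $522.06
  Jun: +$582.06 − $5,027.16 → -$3,923.04
  Jul: +$582.06 − $733.44 → -$4,074.42
  Aug: +$582.06 → -$3,492.36
  Sep: +$582.06 → -$2,910.30
  Oct: +$582.06 → -$2,328.24
  Nov: +$582.06 → -$1,746.18
  Dec: +$582.06 → -$1,164.12
  Jan: +$582.06 → -$582.06
  Feb: +$582.06 → $0.00
Lowest trial balance = -$4,074.42 (Jul)
Initial deposit = cushion − low point = $1,164.12 − (-$4,074.42) = $5,238.54

$5,238.54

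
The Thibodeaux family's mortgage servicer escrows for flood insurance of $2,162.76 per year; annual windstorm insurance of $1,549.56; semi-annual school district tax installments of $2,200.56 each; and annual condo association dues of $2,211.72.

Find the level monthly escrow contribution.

Flood insurance — $2,162.76
Windstorm insurance — $1,549.56
School district tax — $2,200.56 × 2 = $4,401.12
Condo association dues — $2,211.72
Total per year = $2,162.76 + $1,549.56 + $4,401.12 + $2,211.72 = $10,325.16
Monthly = $10,325.16 ÷ 12 = $860.43

$860.43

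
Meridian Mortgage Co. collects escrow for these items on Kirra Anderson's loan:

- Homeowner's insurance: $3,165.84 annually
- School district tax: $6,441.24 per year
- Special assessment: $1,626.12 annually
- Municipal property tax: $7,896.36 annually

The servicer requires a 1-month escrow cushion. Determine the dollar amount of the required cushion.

Homeowner's insurance = $3,165.84 per year
School district tax = $6,441.24 per year
Special assessment = $1,626.12 per year
Municipal property tax = $7,896.36 per year
Yearly total = $19,129.56
Monthly escrow = $19,129.56 / 12 = $1,594.13
Required cushion = 1 × $1,594.13 = $1,594.13

$1,594.13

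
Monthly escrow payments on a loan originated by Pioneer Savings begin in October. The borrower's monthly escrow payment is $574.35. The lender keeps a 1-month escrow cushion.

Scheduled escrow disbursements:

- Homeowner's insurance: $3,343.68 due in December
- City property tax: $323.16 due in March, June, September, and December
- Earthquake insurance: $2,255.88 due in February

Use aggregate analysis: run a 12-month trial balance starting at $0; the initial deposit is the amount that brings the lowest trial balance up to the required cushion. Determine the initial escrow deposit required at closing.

$3,625.32

Cushion = 1 × $574.35 = $574.35
Trial balance (start $0, +$574.35 each month, − disbursements):
  Oct: +$574.35 → $574.35
  Nov: +$574.35 → $1,148.70
  Dec: +$574.35 − $3,666.84 → -$1,943.79
  Jan: +$574.35 → -$1,369.44
  Feb: +$574.35 − $2,255.88 → -$3,050.97
  Mar: +$574.35 − $323.16 → -$2,799.78
  Apr: +$574.35 → -$2,225.43
  May: +$574.35 → -$1,651.08
  Jun: +$574.35 − $323.16 → -$1,399.89
  Jul: +$574.35 → -$825.54
  Aug: +$574.35 → -$251.19
  Sep: +$574.35 − $323.16 → $0.00
Lowest trial balance = -$3,050.97 (Feb)
Initial deposit = cushion − low point = $574.35 − (-$3,050.97) = $3,625.32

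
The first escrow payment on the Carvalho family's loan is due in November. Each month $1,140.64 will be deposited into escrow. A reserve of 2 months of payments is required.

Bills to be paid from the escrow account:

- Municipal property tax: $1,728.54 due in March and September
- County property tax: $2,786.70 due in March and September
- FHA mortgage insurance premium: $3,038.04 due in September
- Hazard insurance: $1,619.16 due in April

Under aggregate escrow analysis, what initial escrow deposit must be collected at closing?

Cushion = 2 × $1,140.64 = $2,281.28
Trial balance (start $0, +$1,140.64 each month, − disbursements):
  Nov: +$1,140.64 → $1,140.64
  Dec: +$1,140.64 → $2,281.28
  Jan: +$1,140.64 → $3,421.92
  Feb: +$1,140.64 → $4,562.56
  Mar: +$1,140.64 − $4,515.24 → $1,187.96
  Apr: +$1,140.64 − $1,619.16 → $709.44
  May: +$1,140.64 → $1,850.08
  Jun: +$1,140.64 → $2,990.72
  Jul: +$1,140.64 → $4,131.36
  Aug: +$1,140.64 → $5,272.00
  Sep: +$1,140.64 − $7,553.28 → -$1,140.64
  Oct: +$1,140.64 → $0.00
Lowest trial balance = -$1,140.64 (Sep)
Initial deposit = cushion − low point = $2,281.28 − (-$1,140.64) = $3,421.92

$3,421.92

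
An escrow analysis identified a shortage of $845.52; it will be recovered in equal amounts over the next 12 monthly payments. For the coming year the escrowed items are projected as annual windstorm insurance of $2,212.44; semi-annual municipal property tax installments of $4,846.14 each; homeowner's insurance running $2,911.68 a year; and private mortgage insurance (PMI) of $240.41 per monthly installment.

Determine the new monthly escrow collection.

Windstorm insurance — $2,212.44 annually
Municipal property tax — $4,846.14 × 2 = $9,692.28 annually
Homeowner's insurance — $2,911.68 annually
Private mortgage insurance (PMI) — $240.41 × 12 = $2,884.92 annually
Annual escrow total = $2,212.44 + $9,692.28 + $2,911.68 + $2,884.92 = $17,701.32
Monthly = $17,701.32 / 12 = $1,475.11
Shortage per month = $845.52 ÷ 12 = $70.46
New monthly escrow = $1,475.11 + $70.46 = $1,545.57

$1,545.57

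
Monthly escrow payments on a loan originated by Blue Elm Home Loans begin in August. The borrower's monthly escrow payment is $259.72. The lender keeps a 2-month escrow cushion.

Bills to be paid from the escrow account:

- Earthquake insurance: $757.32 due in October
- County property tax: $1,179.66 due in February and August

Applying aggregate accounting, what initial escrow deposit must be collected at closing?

$1,818.04

Cushion = 2 × $259.72 = $519.44
Trial balance (start $0, +$259.72 each month, − disbursements):
  Aug: +$259.72 − $1,179.66 → -$919.94
  Sep: +$259.72 → -$660.22
  Oct: +$259.72 − $757.32 → -$1,157.82
  Nov: +$259.72 → -$898.10
  Dec: +$259.72 → -$638.38
  Jan: +$259.72 → -$378.66
  Feb: +$259.72 − $1,179.66 → -$1,298.60
  Mar: +$259.72 → -$1,038.88
  Apr: +$259.72 → -$779.16
  May: +$259.72 → -$519.44
  Jun: +$259.72 → -$259.72
  Jul: +$259.72 → $0.00
Lowest trial balance = -$1,298.60 (Feb)
Initial deposit = cushion − low point = $519.44 − (-$1,298.60) = $1,818.04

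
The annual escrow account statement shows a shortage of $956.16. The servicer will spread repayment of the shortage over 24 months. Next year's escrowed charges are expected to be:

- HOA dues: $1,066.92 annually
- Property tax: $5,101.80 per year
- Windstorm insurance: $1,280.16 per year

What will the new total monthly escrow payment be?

HOA dues = $1,066.92 per year
Property tax = $5,101.80 per year
Windstorm insurance = $1,280.16 per year
Combined annual = $1,066.92 + $5,101.80 + $1,280.16 = $7,448.88
Per month = $7,448.88 ÷ 12 = $620.74
Shortage spread = $956.16 ÷ 24 = $39.84/mo
Adjusted monthly = $620.74 + $39.84 = $660.58

$660.58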